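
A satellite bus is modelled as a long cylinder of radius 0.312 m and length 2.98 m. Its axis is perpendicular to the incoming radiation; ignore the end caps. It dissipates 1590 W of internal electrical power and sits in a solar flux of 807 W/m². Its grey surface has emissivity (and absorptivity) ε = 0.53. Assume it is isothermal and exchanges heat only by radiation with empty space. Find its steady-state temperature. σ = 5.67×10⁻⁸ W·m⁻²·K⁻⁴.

At steady state, absorbed solar power + internal power = radiated power.
Absorbed: α·S·A_cross = 0.53·807·1.860 = 795.3 W (cross-section 2rL).
Total input = 795.3 + 1590 = 2385 W.
Radiated: εσ·A_surf·T⁴ with A_surf = 2πrL = 5.842 m².
T⁴ = 2385/(0.53·5.67×10⁻⁸·5.842) = 1.359×10¹⁰ K⁴.

T ≈ 341 K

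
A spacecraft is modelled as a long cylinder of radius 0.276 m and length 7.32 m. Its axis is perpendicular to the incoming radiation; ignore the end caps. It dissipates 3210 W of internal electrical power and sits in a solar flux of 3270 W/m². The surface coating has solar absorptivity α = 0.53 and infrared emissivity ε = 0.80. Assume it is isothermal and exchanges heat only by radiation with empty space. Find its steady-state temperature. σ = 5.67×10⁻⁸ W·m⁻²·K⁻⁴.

T ≈ 365 K

At steady state, absorbed solar power + internal power = radiated power.
Absorbed: α·S·A_cross = 0.53·3270·4.041 = 7003 W (cross-section 2rL).
Total input = 7003 + 3210 = 10210 W.
Radiated: εσ·A_surf·T⁴ with A_surf = 2πrL = 12.69 m².
T⁴ = 10210/(0.80·5.67×10⁻⁸·12.69) = 1.774×10¹⁰ K⁴.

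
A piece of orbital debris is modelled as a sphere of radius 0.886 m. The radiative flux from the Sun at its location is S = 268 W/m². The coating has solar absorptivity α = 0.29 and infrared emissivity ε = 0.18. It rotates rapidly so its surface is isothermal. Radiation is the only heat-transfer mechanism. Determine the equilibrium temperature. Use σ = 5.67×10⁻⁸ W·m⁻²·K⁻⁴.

At equilibrium, absorbed power = emitted power.
Absorbing cross-section = πr² = 2.466 m²; emitting surface = 4πr² = 9.865 m² (ratio 4).
αS·A_cross = εσ·A_surf·T⁴  ⇒  T⁴ = αS/(ε·4σ).
T⁴ = 0.290·268/(0.18·4·5.67×10⁻⁸) = 1.904×10⁹ K⁴.
T = (1.904×10⁹)^(1/4).

T ≈ 209 K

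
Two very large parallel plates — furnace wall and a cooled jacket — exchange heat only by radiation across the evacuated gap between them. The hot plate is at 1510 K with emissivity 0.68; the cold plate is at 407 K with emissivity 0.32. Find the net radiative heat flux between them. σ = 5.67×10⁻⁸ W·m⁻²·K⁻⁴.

For two infinite grey parallel plates, q = σ(T₁⁴ − T₂⁴)/(1/ε₁ + 1/ε₂ − 1).
T₁⁴ − T₂⁴ = 5.199×10¹² − 2.744×10¹⁰ = 5.171×10¹² K⁴.
1/ε₁ + 1/ε₂ − 1 = 1.471 + 3.125 − 1 = 3.596.
q = 5.67×10⁻⁸ × 5.171×10¹² / 3.596.

q ≈ 81500 W/m²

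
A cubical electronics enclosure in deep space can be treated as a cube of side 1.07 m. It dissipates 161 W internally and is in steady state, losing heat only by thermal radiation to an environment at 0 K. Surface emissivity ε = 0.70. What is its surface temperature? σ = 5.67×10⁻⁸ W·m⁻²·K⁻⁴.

T ≈ 156 K

Steady state: internal power = radiated power, P = εσA T⁴.
Radiating area A = 6L² = 6.869 m².
T⁴ = P/(εσA) = 161/(0.70·5.67×10⁻⁸·6.869) = 5.905×10⁸ K⁴.
T = (5.905×10⁸)^(1/4).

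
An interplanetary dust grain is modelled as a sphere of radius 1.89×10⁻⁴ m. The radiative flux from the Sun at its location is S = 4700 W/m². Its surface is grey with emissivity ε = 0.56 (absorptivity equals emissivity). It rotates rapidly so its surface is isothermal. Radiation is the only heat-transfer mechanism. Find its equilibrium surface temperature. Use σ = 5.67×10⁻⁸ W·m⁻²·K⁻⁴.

At equilibrium, absorbed power = emitted power.
Absorbing cross-section = πr² = 1.122×10⁻⁷ m²; emitting surface = 4πr² = 4.489×10⁻⁷ m² (ratio 4).
εS·A_cross = εσ·A_surf·T⁴  ⇒  T⁴ = S/(4σ)   (ε cancels).
T⁴ = 4700/(4·5.67×10⁻⁸) = 2.072×10¹⁰ K⁴.
T = (2.072×10¹⁰)^(1/4).

T ≈ 379 K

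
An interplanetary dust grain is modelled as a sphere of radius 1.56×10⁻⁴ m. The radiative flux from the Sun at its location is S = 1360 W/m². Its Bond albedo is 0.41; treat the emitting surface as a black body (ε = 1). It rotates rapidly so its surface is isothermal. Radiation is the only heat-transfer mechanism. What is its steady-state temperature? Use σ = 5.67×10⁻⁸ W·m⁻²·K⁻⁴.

T ≈ 244 K

At equilibrium, absorbed power = emitted power.
Absorbing cross-section = πr² = 7.645×10⁻⁸ m²; emitting surface = 4πr² = 3.058×10⁻⁷ m² (ratio 4).
(1−a)S·A_cross = εσ·A_surf·T⁴  ⇒  T⁴ = (1−a)S/(4σ).
T⁴ = 0.590·1360/(4·5.67×10⁻⁸) = 3.538×10⁹ K⁴.
T = (3.538×10⁹)^(1/4).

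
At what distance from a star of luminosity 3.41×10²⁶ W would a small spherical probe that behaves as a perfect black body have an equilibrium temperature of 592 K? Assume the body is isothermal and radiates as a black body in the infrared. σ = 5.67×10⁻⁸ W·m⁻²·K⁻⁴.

For an isothermal black-emitting sphere, (1−a)S·πr² = σ·4πr²·T⁴ ⇒ S = 4σT⁴/(1−a).
S = 4·5.67×10⁻⁸·(592)⁴/1.00 = 27860 W/m².
Flux falls as S = L/(4πd²), so d = √(L/(4πS)) = √(3.41×10²⁶/(4π·27860)).

d ≈ 3.12×10¹⁰ m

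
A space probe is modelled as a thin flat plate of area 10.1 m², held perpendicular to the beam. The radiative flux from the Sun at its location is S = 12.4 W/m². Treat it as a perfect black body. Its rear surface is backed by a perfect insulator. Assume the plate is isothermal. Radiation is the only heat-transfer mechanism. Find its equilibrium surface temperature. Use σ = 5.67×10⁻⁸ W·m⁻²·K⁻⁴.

At equilibrium, absorbed power = emitted power.
Absorbing cross-section = A = 10.10 m²; emitting surface = A = 10.10 m² (ratio 1).
S·A_cross = εσ·A_surf·T⁴  ⇒  T⁴ = S/(1σ).
T⁴ = 1.00·12.4/(1·5.67×10⁻⁸) = 2.187×10⁸ K⁴.
T = (2.187×10⁸)^(1/4).

T ≈ 122 K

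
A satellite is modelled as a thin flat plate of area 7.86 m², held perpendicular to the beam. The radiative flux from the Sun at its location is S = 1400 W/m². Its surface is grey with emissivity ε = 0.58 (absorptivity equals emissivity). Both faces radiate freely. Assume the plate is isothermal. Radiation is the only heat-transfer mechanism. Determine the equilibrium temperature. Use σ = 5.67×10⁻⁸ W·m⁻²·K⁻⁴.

T ≈ 333 K

At equilibrium, absorbed power = emitted power.
Absorbing cross-section = A = 7.860 m²; emitting surface = 2A = 15.72 m² (ratio 2).
εS·A_cross = εσ·A_surf·T⁴  ⇒  T⁴ = S/(2σ)   (ε cancels).
T⁴ = 1400/(2·5.67×10⁻⁸) = 1.235×10¹⁰ K⁴.
T = (1.235×10¹⁰)^(1/4).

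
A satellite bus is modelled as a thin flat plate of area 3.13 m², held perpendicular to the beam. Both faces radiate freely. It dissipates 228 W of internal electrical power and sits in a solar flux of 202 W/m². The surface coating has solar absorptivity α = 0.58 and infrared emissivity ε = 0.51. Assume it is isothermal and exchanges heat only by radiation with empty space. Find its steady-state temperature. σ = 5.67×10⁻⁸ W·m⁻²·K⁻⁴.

At steady state, absorbed solar power + internal power = radiated power.
Absorbed: α·S·A_cross = 0.58·202·3.130 = 366.7 W (cross-section A).
Total input = 366.7 + 228 = 594.7 W.
Radiated: εσ·A_surf·T⁴ with A_surf = 2A = 6.260 m².
T⁴ = 594.7/(0.51·5.67×10⁻⁸·6.260) = 3.285×10⁹ K⁴.

T ≈ 239 K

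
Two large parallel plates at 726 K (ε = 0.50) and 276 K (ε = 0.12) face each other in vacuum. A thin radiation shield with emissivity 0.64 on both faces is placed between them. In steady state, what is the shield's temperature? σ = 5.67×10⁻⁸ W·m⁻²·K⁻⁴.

In steady state the net flux on the hot side equals that on the cold side.
σ(T₁⁴−T_s⁴)/D₁ = σ(T_s⁴−T₂⁴)/D₂, with D₁ = 1/ε₁+1/ε_s−1 = 2.562, D₂ = 1/ε_s+1/ε₂−1 = 8.896.
Solve for T_s⁴: T_s⁴ = (D₂·T₁⁴ + D₁·T₂⁴)/(D₁+D₂) = 2.170×10¹¹ K⁴.

T_s ≈ 683 K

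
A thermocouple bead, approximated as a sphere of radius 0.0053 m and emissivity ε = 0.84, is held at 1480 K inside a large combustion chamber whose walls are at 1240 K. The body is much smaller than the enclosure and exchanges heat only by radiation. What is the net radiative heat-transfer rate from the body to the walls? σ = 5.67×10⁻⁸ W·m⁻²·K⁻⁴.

P_net ≈ 40.9 W

For a small grey body in a large enclosure: P_net = εσA(T_body⁴ − T_wall⁴).
A = 4πr² = 3.530×10⁻⁴ m²; T_body⁴ − T_wall⁴ = 4.798×10¹² − 2.364×10¹² = 2.434×10¹² K⁴.
|P_net| = 0.84·5.67×10⁻⁸·3.530×10⁻⁴·2.434×10¹².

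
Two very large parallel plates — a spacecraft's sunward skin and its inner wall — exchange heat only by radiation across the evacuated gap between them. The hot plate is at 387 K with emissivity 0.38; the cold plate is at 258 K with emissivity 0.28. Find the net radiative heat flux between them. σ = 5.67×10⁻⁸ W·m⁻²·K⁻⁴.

For two infinite grey parallel plates, q = σ(T₁⁴ − T₂⁴)/(1/ε₁ + 1/ε₂ − 1).
T₁⁴ − T₂⁴ = 2.243×10¹⁰ − 4.431×10⁹ = 1.800×10¹⁰ K⁴.
1/ε₁ + 1/ε₂ − 1 = 2.632 + 3.571 − 1 = 5.203.
q = 5.67×10⁻⁸ × 1.800×10¹⁰ / 5.203.

q ≈ 196 W/m²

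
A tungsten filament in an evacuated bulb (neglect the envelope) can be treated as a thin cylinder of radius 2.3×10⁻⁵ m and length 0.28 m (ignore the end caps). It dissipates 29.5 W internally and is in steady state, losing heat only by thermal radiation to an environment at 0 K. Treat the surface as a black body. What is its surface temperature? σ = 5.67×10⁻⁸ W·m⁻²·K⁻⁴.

Steady state: internal power = radiated power, P = εσA T⁴.
Radiating area A = 2πrL = 4.046×10⁻⁵ m².
T⁴ = P/(εσA) = 29.5/(1.0·5.67×10⁻⁸·4.046×10⁻⁵) = 1.286×10¹³ K⁴.
T = (1.286×10¹³)^(1/4).

T ≈ 1890 K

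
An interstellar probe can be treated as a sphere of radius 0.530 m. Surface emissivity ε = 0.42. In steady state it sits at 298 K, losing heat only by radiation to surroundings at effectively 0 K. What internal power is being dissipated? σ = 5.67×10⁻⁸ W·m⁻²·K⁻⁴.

P ≈ 663 W

Steady state: P = εσA T⁴.
A = 4πr² = 3.530 m²; T⁴ = (298)⁴ = 7.886×10⁹ K⁴.
P = 0.42 × 5.67×10⁻⁸ × 3.530 × 7.886×10⁹.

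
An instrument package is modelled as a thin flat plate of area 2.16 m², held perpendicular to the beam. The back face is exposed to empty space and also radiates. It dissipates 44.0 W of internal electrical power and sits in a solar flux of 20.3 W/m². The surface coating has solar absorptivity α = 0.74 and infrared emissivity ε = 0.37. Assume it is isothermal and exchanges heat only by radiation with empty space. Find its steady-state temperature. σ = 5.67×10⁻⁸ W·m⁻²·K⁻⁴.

At steady state, absorbed solar power + internal power = radiated power.
Absorbed: α·S·A_cross = 0.74·20.3·2.160 = 32.45 W (cross-section A).
Total input = 32.45 + 44.0 = 76.45 W.
Radiated: εσ·A_surf·T⁴ with A_surf = 2A = 4.320 m².
T⁴ = 76.45/(0.37·5.67×10⁻⁸·4.320) = 8.435×10⁸ K⁴.

T ≈ 170 K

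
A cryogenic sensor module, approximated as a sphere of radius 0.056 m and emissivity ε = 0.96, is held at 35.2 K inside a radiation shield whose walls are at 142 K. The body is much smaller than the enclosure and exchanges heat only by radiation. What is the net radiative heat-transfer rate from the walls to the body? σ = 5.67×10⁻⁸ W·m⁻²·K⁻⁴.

For a small grey body in a large enclosure: P_net = εσA(T_body⁴ − T_wall⁴).
A = 4πr² = 0.03941 m²; T_body⁴ − T_wall⁴ = 1.535×10⁶ − 4.066×10⁸ = -4.051×10⁸ K⁴.
|P_net| = 0.96·5.67×10⁻⁸·0.03941·4.051×10⁸.

P_net ≈ 0.869 W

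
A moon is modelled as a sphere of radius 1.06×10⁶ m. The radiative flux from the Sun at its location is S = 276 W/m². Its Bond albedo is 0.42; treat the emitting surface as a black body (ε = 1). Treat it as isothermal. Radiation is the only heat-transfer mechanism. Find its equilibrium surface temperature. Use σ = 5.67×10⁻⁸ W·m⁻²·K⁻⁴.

At equilibrium, absorbed power = emitted power.
Absorbing cross-section = πr² = 3.530×10¹² m²; emitting surface = 4πr² = 1.412×10¹³ m² (ratio 4).
(1−a)S·A_cross = εσ·A_surf·T⁴  ⇒  T⁴ = (1−a)S/(4σ).
T⁴ = 0.580·276/(4·5.67×10⁻⁸) = 7.058×10⁸ K⁴.
T = (7.058×10⁸)^(1/4).

T ≈ 163 K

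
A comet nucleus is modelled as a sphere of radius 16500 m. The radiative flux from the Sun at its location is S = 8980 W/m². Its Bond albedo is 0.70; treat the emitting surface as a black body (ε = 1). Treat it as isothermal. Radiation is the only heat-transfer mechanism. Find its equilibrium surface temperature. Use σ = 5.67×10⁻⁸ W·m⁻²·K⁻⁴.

At equilibrium, absorbed power = emitted power.
Absorbing cross-section = πr² = 8.553×10⁸ m²; emitting surface = 4πr² = 3.421×10⁹ m² (ratio 4).
(1−a)S·A_cross = εσ·A_surf·T⁴  ⇒  T⁴ = (1−a)S/(4σ).
T⁴ = 0.300·8980/(4·5.67×10⁻⁸) = 1.188×10¹⁰ K⁴.
T = (1.188×10¹⁰)^(1/4).

T ≈ 330 K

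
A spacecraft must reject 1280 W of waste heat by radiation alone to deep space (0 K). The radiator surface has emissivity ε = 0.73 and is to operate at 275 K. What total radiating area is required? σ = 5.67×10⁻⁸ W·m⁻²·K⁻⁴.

A ≈ 5.41 m²

P = εσA T⁴ ⇒ A = P/(εσT⁴).
T⁴ = 5.719×10⁹ K⁴.
A = 1280/(0.73 × 5.67×10⁻⁸ × 5.719×10⁹).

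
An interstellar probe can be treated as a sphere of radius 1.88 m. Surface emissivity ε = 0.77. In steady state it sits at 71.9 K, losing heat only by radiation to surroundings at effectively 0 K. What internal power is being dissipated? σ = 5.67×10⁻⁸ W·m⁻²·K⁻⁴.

Steady state: P = εσA T⁴.
A = 4πr² = 44.41 m²; T⁴ = (71.9)⁴ = 2.672×10⁷ K⁴.
P = 0.77 × 5.67×10⁻⁸ × 44.41 × 2.672×10⁷.

P ≈ 51.8 W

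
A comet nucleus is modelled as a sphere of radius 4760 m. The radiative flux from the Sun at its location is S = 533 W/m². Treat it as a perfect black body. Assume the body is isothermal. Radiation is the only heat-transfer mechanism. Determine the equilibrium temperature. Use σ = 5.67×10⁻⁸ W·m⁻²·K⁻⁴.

T ≈ 220 K

At equilibrium, absorbed power = emitted power.
Absorbing cross-section = πr² = 7.118×10⁷ m²; emitting surface = 4πr² = 2.847×10⁸ m² (ratio 4).
S·A_cross = εσ·A_surf·T⁴  ⇒  T⁴ = S/(4σ).
T⁴ = 1.00·533/(4·5.67×10⁻⁸) = 2.350×10⁹ K⁴.
T = (2.350×10⁹)^(1/4).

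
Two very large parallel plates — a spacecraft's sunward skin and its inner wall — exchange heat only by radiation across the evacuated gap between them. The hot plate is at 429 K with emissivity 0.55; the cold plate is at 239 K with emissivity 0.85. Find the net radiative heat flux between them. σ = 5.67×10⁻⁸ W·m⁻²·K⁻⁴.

For two infinite grey parallel plates, q = σ(T₁⁴ − T₂⁴)/(1/ε₁ + 1/ε₂ − 1).
T₁⁴ − T₂⁴ = 3.387×10¹⁰ − 3.263×10⁹ = 3.061×10¹⁰ K⁴.
1/ε₁ + 1/ε₂ − 1 = 1.818 + 1.176 − 1 = 1.995.
q = 5.67×10⁻⁸ × 3.061×10¹⁰ / 1.995.

q ≈ 870 W/m²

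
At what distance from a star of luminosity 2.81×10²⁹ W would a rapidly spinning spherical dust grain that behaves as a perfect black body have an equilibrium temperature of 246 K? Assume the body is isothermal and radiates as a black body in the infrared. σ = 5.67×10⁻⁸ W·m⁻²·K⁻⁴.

d ≈ 5.19×10¹² m

For an isothermal black-emitting sphere, (1−a)S·πr² = σ·4πr²·T⁴ ⇒ S = 4σT⁴/(1−a).
S = 4·5.67×10⁻⁸·(246)⁴/1.00 = 830.6 W/m².
Flux falls as S = L/(4πd²), so d = √(L/(4πS)) = √(2.81×10²⁹/(4π·830.6)).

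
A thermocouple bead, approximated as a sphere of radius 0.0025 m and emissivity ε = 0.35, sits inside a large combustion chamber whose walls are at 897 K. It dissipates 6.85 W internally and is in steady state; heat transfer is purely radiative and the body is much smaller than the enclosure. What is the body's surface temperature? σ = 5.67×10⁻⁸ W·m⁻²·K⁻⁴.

T ≈ 1500 K

For a small grey body in a large enclosure, net radiated power = εσA(T⁴ − T_w⁴).
Steady state: P = εσA(T⁴ − T_w⁴) with A = 4πr² = 7.854×10⁻⁵ m².
T⁴ = P/(εσA) + T_w⁴ = 6.85/(0.35·5.67×10⁻⁸·7.854×10⁻⁵) + (897)⁴
    = 4.395×10¹² + 6.474×10¹¹ = 5.042×10¹² K⁴.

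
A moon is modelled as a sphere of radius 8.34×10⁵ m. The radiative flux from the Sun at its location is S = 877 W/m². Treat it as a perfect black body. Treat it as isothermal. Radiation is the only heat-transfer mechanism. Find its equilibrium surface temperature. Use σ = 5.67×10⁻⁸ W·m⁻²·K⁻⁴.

T ≈ 249 K

At equilibrium, absorbed power = emitted power.
Absorbing cross-section = πr² = 2.185×10¹² m²; emitting surface = 4πr² = 8.741×10¹² m² (ratio 4).
S·A_cross = εσ·A_surf·T⁴  ⇒  T⁴ = S/(4σ).
T⁴ = 1.00·877/(4·5.67×10⁻⁸) = 3.867×10⁹ K⁴.
T = (3.867×10⁹)^(1/4).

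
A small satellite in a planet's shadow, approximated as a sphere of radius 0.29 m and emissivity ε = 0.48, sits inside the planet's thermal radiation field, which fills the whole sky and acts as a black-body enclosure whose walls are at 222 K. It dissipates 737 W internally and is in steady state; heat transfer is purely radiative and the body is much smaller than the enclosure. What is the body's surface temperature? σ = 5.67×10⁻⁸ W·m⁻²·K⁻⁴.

T ≈ 409 K

For a small grey body in a large enclosure, net radiated power = εσA(T⁴ − T_w⁴).
Steady state: P = εσA(T⁴ − T_w⁴) with A = 4πr² = 1.057 m².
T⁴ = P/(εσA) + T_w⁴ = 737/(0.48·5.67×10⁻⁸·1.057) + (222)⁴
    = 2.562×10¹⁰ + 2.429×10⁹ = 2.805×10¹⁰ K⁴.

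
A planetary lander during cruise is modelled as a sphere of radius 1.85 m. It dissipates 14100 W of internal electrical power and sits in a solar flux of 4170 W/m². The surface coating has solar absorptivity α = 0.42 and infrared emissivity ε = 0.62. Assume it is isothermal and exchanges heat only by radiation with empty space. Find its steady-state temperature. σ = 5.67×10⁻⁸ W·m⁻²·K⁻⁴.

T ≈ 384 K

At steady state, absorbed solar power + internal power = radiated power.
Absorbed: α·S·A_cross = 0.42·4170·10.75 = 18830 W (cross-section πr²).
Total input = 18830 + 14100 = 32930 W.
Radiated: εσ·A_surf·T⁴ with A_surf = 4πr² = 43.01 m².
T⁴ = 32930/(0.62·5.67×10⁻⁸·43.01) = 2.178×10¹⁰ K⁴.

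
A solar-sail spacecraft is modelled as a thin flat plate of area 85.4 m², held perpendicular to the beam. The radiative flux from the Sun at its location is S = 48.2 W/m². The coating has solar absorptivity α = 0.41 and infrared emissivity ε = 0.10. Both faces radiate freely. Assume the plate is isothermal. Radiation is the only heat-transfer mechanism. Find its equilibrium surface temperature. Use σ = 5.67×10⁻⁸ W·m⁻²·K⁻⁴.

At equilibrium, absorbed power = emitted power.
Absorbing cross-section = A = 85.40 m²; emitting surface = 2A = 170.8 m² (ratio 2).
αS·A_cross = εσ·A_surf·T⁴  ⇒  T⁴ = αS/(ε·2σ).
T⁴ = 0.410·48.2/(0.10·2·5.67×10⁻⁸) = 1.743×10⁹ K⁴.
T = (1.743×10⁹)^(1/4).

T ≈ 204 K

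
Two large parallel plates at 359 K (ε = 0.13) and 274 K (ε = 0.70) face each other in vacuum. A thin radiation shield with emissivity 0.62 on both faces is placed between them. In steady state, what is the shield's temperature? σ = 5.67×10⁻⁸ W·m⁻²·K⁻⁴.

T_s ≈ 297 K

In steady state the net flux on the hot side equals that on the cold side.
σ(T₁⁴−T_s⁴)/D₁ = σ(T_s⁴−T₂⁴)/D₂, with D₁ = 1/ε₁+1/ε_s−1 = 8.305, D₂ = 1/ε_s+1/ε₂−1 = 2.041.
Solve for T_s⁴: T_s⁴ = (D₂·T₁⁴ + D₁·T₂⁴)/(D₁+D₂) = 7.802×10⁹ K⁴.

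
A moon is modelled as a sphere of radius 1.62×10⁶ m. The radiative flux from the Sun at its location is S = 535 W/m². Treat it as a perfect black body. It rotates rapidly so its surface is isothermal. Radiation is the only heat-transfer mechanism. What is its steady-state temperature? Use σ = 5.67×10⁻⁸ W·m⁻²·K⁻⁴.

At equilibrium, absorbed power = emitted power.
Absorbing cross-section = πr² = 8.245×10¹² m²; emitting surface = 4πr² = 3.298×10¹³ m² (ratio 4).
S·A_cross = εσ·A_surf·T⁴  ⇒  T⁴ = S/(4σ).
T⁴ = 1.00·535/(4·5.67×10⁻⁸) = 2.359×10⁹ K⁴.
T = (2.359×10⁹)^(1/4).

T ≈ 220 K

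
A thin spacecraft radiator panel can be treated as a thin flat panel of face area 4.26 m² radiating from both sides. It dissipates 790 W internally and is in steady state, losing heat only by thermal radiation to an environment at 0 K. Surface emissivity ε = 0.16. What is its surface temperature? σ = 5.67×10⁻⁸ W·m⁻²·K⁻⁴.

T ≈ 318 K

Steady state: internal power = radiated power, P = εσA T⁴.
Radiating area A = 2·4.26 = 8.520 m².
T⁴ = P/(εσA) = 790/(0.16·5.67×10⁻⁸·8.520) = 1.022×10¹⁰ K⁴.
T = (1.022×10¹⁰)^(1/4).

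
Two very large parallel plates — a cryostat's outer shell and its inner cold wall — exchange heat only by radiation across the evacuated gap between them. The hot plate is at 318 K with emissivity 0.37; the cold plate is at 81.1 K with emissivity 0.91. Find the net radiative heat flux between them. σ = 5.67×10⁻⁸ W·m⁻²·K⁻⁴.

For two infinite grey parallel plates, q = σ(T₁⁴ − T₂⁴)/(1/ε₁ + 1/ε₂ − 1).
T₁⁴ − T₂⁴ = 1.023×10¹⁰ − 4.326×10⁷ = 1.018×10¹⁰ K⁴.
1/ε₁ + 1/ε₂ − 1 = 2.703 + 1.099 − 1 = 2.802.
q = 5.67×10⁻⁸ × 1.018×10¹⁰ / 2.802.

q ≈ 206 W/m²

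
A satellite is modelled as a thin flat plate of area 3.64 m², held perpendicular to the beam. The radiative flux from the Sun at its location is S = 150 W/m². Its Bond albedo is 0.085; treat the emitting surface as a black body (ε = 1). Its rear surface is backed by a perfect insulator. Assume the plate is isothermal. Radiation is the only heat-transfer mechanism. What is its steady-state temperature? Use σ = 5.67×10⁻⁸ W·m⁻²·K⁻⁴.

T ≈ 222 K

At equilibrium, absorbed power = emitted power.
Absorbing cross-section = A = 3.640 m²; emitting surface = A = 3.640 m² (ratio 1).
(1−a)S·A_cross = εσ·A_surf·T⁴  ⇒  T⁴ = (1−a)S/(1σ).
T⁴ = 0.915·150/(1·5.67×10⁻⁸) = 2.421×10⁹ K⁴.
T = (2.421×10⁹)^(1/4).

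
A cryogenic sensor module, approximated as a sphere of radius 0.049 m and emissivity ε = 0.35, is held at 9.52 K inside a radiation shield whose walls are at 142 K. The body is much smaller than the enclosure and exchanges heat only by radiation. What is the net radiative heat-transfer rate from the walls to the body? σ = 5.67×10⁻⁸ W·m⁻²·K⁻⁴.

For a small grey body in a large enclosure: P_net = εσA(T_body⁴ − T_wall⁴).
A = 4πr² = 0.03017 m²; T_body⁴ − T_wall⁴ = 8214 − 4.066×10⁸ = -4.066×10⁸ K⁴.
|P_net| = 0.35·5.67×10⁻⁸·0.03017·4.066×10⁸.

P_net ≈ 0.243 W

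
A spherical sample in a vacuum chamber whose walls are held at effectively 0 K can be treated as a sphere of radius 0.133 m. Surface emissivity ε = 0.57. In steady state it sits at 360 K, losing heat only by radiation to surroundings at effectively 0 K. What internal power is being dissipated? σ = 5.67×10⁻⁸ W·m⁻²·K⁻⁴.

Steady state: P = εσA T⁴.
A = 4πr² = 0.2223 m²; T⁴ = (360)⁴ = 1.680×10¹⁰ K⁴.
P = 0.57 × 5.67×10⁻⁸ × 0.2223 × 1.680×10¹⁰.

P ≈ 121 W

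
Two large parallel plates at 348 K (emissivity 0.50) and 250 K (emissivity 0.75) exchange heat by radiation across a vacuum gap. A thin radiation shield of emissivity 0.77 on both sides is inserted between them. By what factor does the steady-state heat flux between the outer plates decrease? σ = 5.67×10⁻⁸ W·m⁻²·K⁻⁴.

Without shield: q₀ = σΔ(T⁴)/(1/ε₁+1/ε₂−1) with denominator 2.333.
With shield the two gaps are in series; the resistances add: (1/ε₁+1/ε_s−1)+(1/ε_s+1/ε₂−1) = 2.299+1.632 = 3.931.
Heat-flux ratio q₀/q = 3.931/2.333.

factor ≈ 1.68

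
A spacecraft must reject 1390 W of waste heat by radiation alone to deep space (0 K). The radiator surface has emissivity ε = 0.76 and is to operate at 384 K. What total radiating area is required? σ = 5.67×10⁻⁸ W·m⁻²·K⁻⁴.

A ≈ 1.48 m²

P = εσA T⁴ ⇒ A = P/(εσT⁴).
T⁴ = 2.174×10¹⁰ K⁴.
A = 1390/(0.76 × 5.67×10⁻⁸ × 2.174×10¹⁰).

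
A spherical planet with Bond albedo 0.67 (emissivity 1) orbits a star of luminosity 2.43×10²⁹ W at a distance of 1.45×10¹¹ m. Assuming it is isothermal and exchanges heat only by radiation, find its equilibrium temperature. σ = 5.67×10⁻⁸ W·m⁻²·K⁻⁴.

T ≈ 1080 K

First find the stellar flux at distance d: S = L/(4πd²) = 2.43×10²⁹/(4π·(1.45×10¹¹)²) = 9.197×10⁵ W/m².
For an isothermal sphere, absorbed (1−a)S·πr² = emitted σ·4πr²·T⁴, so T⁴ = (1−a)S/(4σ).
T⁴ = 0.330·9.197×10⁵/(4·5.67×10⁻⁸) = 1.338×10¹² K⁴.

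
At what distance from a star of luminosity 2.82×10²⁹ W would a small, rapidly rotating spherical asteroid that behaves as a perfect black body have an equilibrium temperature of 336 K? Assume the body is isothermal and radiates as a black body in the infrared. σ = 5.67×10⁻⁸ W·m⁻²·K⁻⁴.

d ≈ 2.79×10¹² m

For an isothermal black-emitting sphere, (1−a)S·πr² = σ·4πr²·T⁴ ⇒ S = 4σT⁴/(1−a).
S = 4·5.67×10⁻⁸·(336)⁴/1.00 = 2891 W/m².
Flux falls as S = L/(4πd²), so d = √(L/(4πS)) = √(2.82×10²⁹/(4π·2891)).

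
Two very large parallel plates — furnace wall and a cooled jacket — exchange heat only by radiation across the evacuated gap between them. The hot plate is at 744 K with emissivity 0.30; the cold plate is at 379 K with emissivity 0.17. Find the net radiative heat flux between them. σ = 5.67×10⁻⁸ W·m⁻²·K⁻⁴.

q ≈ 1970 W/m²

For two infinite grey parallel plates, q = σ(T₁⁴ − T₂⁴)/(1/ε₁ + 1/ε₂ − 1).
T₁⁴ − T₂⁴ = 3.064×10¹¹ − 2.063×10¹⁰ = 2.858×10¹¹ K⁴.
1/ε₁ + 1/ε₂ − 1 = 3.333 + 5.882 − 1 = 8.216.
q = 5.67×10⁻⁸ × 2.858×10¹¹ / 8.216.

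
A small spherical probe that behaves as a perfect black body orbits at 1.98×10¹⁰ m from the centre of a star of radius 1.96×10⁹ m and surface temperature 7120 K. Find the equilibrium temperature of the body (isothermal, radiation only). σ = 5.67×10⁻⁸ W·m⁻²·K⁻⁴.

T ≈ 1580 K

The star's surface emits σT_*⁴; at distance d the flux is S = σT_*⁴(R_*/d)².
S = 5.67×10⁻⁸·(7120)⁴·(1.96×10⁹/1.98×10¹⁰)² = 1.428×10⁶ W/m².
For an isothermal sphere T⁴ = (1−a)S/(4σ) = 6.296×10¹² K⁴.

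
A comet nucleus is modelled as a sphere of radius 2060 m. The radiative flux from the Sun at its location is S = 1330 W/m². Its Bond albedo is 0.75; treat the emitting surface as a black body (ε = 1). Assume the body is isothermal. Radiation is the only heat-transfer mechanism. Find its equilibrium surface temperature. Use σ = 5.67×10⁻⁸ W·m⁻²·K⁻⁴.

At equilibrium, absorbed power = emitted power.
Absorbing cross-section = πr² = 1.333×10⁷ m²; emitting surface = 4πr² = 5.333×10⁷ m² (ratio 4).
(1−a)S·A_cross = εσ·A_surf·T⁴  ⇒  T⁴ = (1−a)S/(4σ).
T⁴ = 0.250·1330/(4·5.67×10⁻⁸) = 1.466×10⁹ K⁴.
T = (1.466×10⁹)^(1/4).

T ≈ 196 K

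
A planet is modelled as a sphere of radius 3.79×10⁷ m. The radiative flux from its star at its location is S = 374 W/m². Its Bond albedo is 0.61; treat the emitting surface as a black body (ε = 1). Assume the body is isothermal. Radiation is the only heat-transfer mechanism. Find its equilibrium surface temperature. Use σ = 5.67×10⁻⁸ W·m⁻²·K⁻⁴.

T ≈ 159 K

At equilibrium, absorbed power = emitted power.
Absorbing cross-section = πr² = 4.513×10¹⁵ m²; emitting surface = 4πr² = 1.805×10¹⁶ m² (ratio 4).
(1−a)S·A_cross = εσ·A_surf·T⁴  ⇒  T⁴ = (1−a)S/(4σ).
T⁴ = 0.390·374/(4·5.67×10⁻⁸) = 6.431×10⁸ K⁴.
T = (6.431×10⁸)^(1/4).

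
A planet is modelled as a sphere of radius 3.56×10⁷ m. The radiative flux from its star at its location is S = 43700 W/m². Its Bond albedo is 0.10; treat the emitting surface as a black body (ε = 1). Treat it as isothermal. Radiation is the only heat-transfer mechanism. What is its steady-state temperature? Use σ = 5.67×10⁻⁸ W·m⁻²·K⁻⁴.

T ≈ 645 K

At equilibrium, absorbed power = emitted power.
Absorbing cross-section = πr² = 3.982×10¹⁵ m²; emitting surface = 4πr² = 1.593×10¹⁶ m² (ratio 4).
(1−a)S·A_cross = εσ·A_surf·T⁴  ⇒  T⁴ = (1−a)S/(4σ).
T⁴ = 0.900·43700/(4·5.67×10⁻⁸) = 1.734×10¹¹ K⁴.
T = (1.734×10¹¹)^(1/4).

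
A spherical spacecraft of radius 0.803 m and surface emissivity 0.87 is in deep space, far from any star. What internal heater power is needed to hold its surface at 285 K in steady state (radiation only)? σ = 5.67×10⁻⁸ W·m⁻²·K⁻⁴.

P ≈ 2640 W

P = εσ·4πr²·T⁴.
4πr² = 8.103 m²; T⁴ = 6.598×10⁹ K⁴.
P = 0.87·5.67×10⁻⁸·8.103·6.598×10⁹.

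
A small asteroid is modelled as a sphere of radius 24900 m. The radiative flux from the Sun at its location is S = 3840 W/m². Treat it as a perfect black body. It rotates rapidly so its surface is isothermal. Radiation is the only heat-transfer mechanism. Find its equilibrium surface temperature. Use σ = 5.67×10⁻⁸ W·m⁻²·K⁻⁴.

At equilibrium, absorbed power = emitted power.
Absorbing cross-section = πr² = 1.948×10⁹ m²; emitting surface = 4πr² = 7.791×10⁹ m² (ratio 4).
S·A_cross = εσ·A_surf·T⁴  ⇒  T⁴ = S/(4σ).
T⁴ = 1.00·3840/(4·5.67×10⁻⁸) = 1.693×10¹⁰ K⁴.
T = (1.693×10¹⁰)^(1/4).

T ≈ 361 K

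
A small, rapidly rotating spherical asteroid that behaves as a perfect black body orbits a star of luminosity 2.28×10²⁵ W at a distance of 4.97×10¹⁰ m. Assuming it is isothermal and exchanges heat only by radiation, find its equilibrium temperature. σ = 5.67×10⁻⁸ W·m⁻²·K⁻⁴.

T ≈ 239 K

First find the stellar flux at distance d: S = L/(4πd²) = 2.28×10²⁵/(4π·(4.97×10¹⁰)²) = 734.5 W/m².
For an isothermal sphere, absorbed (1−a)S·πr² = emitted σ·4πr²·T⁴, so T⁴ = (1−a)S/(4σ).
T⁴ = 1.00·734.5/(4·5.67×10⁻⁸) = 3.239×10⁹ K⁴.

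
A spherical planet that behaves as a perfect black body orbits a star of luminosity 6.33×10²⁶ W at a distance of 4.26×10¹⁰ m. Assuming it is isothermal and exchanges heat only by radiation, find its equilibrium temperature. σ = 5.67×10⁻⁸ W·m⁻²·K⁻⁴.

T ≈ 591 K

First find the stellar flux at distance d: S = L/(4πd²) = 6.33×10²⁶/(4π·(4.26×10¹⁰)²) = 27760 W/m².
For an isothermal sphere, absorbed (1−a)S·πr² = emitted σ·4πr²·T⁴, so T⁴ = (1−a)S/(4σ).
T⁴ = 1.00·27760/(4·5.67×10⁻⁸) = 1.224×10¹¹ K⁴.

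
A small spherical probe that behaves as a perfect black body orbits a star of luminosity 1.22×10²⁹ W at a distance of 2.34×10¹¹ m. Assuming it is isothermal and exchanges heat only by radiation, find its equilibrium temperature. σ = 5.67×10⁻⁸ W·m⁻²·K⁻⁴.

T ≈ 940 K

First find the stellar flux at distance d: S = L/(4πd²) = 1.22×10²⁹/(4π·(2.34×10¹¹)²) = 1.773×10⁵ W/m².
For an isothermal sphere, absorbed (1−a)S·πr² = emitted σ·4πr²·T⁴, so T⁴ = (1−a)S/(4σ).
T⁴ = 1.00·1.773×10⁵/(4·5.67×10⁻⁸) = 7.818×10¹¹ K⁴.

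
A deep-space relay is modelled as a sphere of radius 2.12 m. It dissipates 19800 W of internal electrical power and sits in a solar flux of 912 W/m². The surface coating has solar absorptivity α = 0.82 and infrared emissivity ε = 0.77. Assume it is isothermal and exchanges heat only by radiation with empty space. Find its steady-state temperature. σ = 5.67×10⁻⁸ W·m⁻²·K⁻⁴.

At steady state, absorbed solar power + internal power = radiated power.
Absorbed: α·S·A_cross = 0.82·912·14.12 = 10560 W (cross-section πr²).
Total input = 10560 + 19800 = 30360 W.
Radiated: εσ·A_surf·T⁴ with A_surf = 4πr² = 56.48 m².
T⁴ = 30360/(0.77·5.67×10⁻⁸·56.48) = 1.231×10¹⁰ K⁴.

T ≈ 333 K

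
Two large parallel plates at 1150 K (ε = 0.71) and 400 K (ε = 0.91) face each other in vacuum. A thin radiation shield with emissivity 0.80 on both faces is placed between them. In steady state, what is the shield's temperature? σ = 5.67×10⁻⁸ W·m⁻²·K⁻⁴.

T_s ≈ 945 K

In steady state the net flux on the hot side equals that on the cold side.
σ(T₁⁴−T_s⁴)/D₁ = σ(T_s⁴−T₂⁴)/D₂, with D₁ = 1/ε₁+1/ε_s−1 = 1.658, D₂ = 1/ε_s+1/ε₂−1 = 1.349.
Solve for T_s⁴: T_s⁴ = (D₂·T₁⁴ + D₁·T₂⁴)/(D₁+D₂) = 7.986×10¹¹ K⁴.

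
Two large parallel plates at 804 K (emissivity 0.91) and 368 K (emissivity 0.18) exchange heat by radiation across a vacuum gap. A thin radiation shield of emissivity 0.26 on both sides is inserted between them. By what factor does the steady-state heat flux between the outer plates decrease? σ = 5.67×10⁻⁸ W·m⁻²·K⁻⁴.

factor ≈ 2.18

Without shield: q₀ = σΔ(T⁴)/(1/ε₁+1/ε₂−1) with denominator 5.654.
With shield the two gaps are in series; the resistances add: (1/ε₁+1/ε_s−1)+(1/ε_s+1/ε₂−1) = 3.945+8.402 = 12.35.
Heat-flux ratio q₀/q = 12.35/5.654.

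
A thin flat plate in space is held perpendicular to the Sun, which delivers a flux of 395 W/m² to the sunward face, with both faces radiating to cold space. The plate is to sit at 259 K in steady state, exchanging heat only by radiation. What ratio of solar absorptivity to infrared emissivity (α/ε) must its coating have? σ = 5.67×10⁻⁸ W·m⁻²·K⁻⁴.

α/ε ≈ 1.29

Balance: αS·A = εσ·2A·T⁴ ⇒ α/ε = 2σT⁴/S.
α/ε = 2·5.67×10⁻⁸·(259)⁴/395 = 2·5.67×10⁻⁸·4.500×10⁹/395.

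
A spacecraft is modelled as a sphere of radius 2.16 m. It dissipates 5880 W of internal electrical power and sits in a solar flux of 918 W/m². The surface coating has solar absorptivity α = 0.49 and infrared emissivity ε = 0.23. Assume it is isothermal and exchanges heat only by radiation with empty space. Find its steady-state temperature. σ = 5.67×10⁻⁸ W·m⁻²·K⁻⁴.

T ≈ 357 K

At steady state, absorbed solar power + internal power = radiated power.
Absorbed: α·S·A_cross = 0.49·918·14.66 = 6593 W (cross-section πr²).
Total input = 6593 + 5880 = 12470 W.
Radiated: εσ·A_surf·T⁴ with A_surf = 4πr² = 58.63 m².
T⁴ = 12470/(0.23·5.67×10⁻⁸·58.63) = 1.631×10¹⁰ K⁴.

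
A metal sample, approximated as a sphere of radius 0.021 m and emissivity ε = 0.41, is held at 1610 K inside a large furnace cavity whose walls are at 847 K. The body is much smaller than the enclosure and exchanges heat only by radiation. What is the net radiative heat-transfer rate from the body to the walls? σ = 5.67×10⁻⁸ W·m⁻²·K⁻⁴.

P_net ≈ 799 W

For a small grey body in a large enclosure: P_net = εσA(T_body⁴ − T_wall⁴).
A = 4πr² = 0.005542 m²; T_body⁴ − T_wall⁴ = 6.719×10¹² − 5.147×10¹¹ = 6.204×10¹² K⁴.
|P_net| = 0.41·5.67×10⁻⁸·0.005542·6.204×10¹².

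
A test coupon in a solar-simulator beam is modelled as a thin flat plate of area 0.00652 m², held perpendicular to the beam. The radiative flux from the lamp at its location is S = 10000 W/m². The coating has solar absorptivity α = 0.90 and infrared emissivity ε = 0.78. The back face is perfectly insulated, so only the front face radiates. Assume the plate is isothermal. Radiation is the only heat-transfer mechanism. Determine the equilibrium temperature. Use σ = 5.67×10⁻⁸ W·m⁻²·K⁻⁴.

T ≈ 672 K

At equilibrium, absorbed power = emitted power.
Absorbing cross-section = A = 0.006520 m²; emitting surface = A = 0.006520 m² (ratio 1).
αS·A_cross = εσ·A_surf·T⁴  ⇒  T⁴ = αS/(ε·1σ).
T⁴ = 0.900·10000/(0.78·1·5.67×10⁻⁸) = 2.035×10¹¹ K⁴.
T = (2.035×10¹¹)^(1/4).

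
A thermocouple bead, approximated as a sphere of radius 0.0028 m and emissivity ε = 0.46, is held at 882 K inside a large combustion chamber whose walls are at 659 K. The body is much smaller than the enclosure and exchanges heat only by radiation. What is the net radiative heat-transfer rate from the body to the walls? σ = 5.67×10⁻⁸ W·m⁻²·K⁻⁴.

P_net ≈ 1.07 W

For a small grey body in a large enclosure: P_net = εσA(T_body⁴ − T_wall⁴).
A = 4πr² = 9.852×10⁻⁵ m²; T_body⁴ − T_wall⁴ = 6.052×10¹¹ − 1.886×10¹¹ = 4.166×10¹¹ K⁴.
|P_net| = 0.46·5.67×10⁻⁸·9.852×10⁻⁵·4.166×10¹¹.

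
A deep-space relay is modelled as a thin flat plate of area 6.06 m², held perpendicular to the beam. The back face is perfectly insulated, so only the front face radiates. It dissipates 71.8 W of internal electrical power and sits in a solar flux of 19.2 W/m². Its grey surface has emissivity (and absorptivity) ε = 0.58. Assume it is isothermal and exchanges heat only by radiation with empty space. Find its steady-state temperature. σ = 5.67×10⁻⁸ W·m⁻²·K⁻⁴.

At steady state, absorbed solar power + internal power = radiated power.
Absorbed: α·S·A_cross = 0.58·19.2·6.060 = 67.48 W (cross-section A).
Total input = 67.48 + 71.8 = 139.3 W.
Radiated: εσ·A_surf·T⁴ with A_surf = A = 6.060 m².
T⁴ = 139.3/(0.58·5.67×10⁻⁸·6.060) = 6.989×10⁸ K⁴.

T ≈ 163 K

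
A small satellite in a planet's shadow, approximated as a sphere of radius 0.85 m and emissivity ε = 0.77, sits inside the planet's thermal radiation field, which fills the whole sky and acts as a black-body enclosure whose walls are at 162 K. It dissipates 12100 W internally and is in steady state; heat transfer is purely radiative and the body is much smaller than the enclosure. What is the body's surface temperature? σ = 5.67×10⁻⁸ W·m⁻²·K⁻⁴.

For a small grey body in a large enclosure, net radiated power = εσA(T⁴ − T_w⁴).
Steady state: P = εσA(T⁴ − T_w⁴) with A = 4πr² = 9.079 m².
T⁴ = P/(εσA) + T_w⁴ = 12100/(0.77·5.67×10⁻⁸·9.079) + (162)⁴
    = 3.053×10¹⁰ + 6.887×10⁸ = 3.121×10¹⁰ K⁴.

T ≈ 420 K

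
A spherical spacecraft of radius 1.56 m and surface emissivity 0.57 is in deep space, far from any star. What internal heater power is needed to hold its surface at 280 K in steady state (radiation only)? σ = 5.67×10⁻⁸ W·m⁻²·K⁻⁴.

P ≈ 6080 W

P = εσ·4πr²·T⁴.
4πr² = 30.58 m²; T⁴ = 6.147×10⁹ K⁴.
P = 0.57·5.67×10⁻⁸·30.58·6.147×10⁹.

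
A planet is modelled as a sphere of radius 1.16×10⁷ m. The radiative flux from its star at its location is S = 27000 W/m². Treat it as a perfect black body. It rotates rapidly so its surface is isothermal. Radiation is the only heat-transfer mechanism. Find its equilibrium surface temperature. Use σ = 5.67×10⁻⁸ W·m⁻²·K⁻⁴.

At equilibrium, absorbed power = emitted power.
Absorbing cross-section = πr² = 4.227×10¹⁴ m²; emitting surface = 4πr² = 1.691×10¹⁵ m² (ratio 4).
S·A_cross = εσ·A_surf·T⁴  ⇒  T⁴ = S/(4σ).
T⁴ = 1.00·27000/(4·5.67×10⁻⁸) = 1.190×10¹¹ K⁴.
T = (1.190×10¹¹)^(1/4).

T ≈ 587 K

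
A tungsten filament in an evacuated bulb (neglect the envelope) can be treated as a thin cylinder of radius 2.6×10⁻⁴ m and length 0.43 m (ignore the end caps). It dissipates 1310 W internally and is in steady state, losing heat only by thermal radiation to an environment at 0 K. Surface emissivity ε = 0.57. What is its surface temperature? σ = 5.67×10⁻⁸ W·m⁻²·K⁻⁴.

Steady state: internal power = radiated power, P = εσA T⁴.
Radiating area A = 2πrL = 7.025×10⁻⁴ m².
T⁴ = P/(εσA) = 1310/(0.57·5.67×10⁻⁸·7.025×10⁻⁴) = 5.770×10¹³ K⁴.
T = (5.770×10¹³)^(1/4).

T ≈ 2760 K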